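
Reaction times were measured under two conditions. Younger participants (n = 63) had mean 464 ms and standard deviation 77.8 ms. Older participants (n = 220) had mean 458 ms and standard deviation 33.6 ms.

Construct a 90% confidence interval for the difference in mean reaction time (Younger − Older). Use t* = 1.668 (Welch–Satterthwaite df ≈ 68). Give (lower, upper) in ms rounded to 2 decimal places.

Per-group SEs: s₁/√n₁ = 77.8/√63 = 9.8019, s₂/√n₂ = 33.6/√220 = 2.2653.
Unpooled SE of the difference: √(96.07724361 + 5.13158409) = 10.0603.
Margin of error = t* · SE = 1.668 × 10.0603 = 16.7806.
x̄₁ − x̄₂ = 464 − 458 = 6.0000.
CI: 6.0000 ± 16.7806 = (-10.78, 22.78).

(-10.78, 22.78)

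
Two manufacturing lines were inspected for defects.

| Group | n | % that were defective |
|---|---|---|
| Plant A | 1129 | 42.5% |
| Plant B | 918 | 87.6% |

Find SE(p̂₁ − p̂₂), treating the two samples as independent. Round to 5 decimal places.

The two standard errors are √(0.4250×0.5750/1129) = 0.01471 and √(0.8760×0.1240/918) = 0.01088.
Because the samples are independent, SE_diff = √(0.01471² + 0.01088²) = 0.01830.

0.01830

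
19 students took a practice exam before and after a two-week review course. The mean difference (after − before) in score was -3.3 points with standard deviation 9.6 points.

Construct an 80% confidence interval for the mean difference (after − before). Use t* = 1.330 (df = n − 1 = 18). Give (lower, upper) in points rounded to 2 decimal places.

(-6.23, -0.37)

Paired design: SE = s_d/√n = 9.6/√19 = 2.2024.
t* = 1.330; margin of error = 1.330 × 2.2024 = 2.9292.
-3.3 ± 2.9292 → (-6.23, -0.37).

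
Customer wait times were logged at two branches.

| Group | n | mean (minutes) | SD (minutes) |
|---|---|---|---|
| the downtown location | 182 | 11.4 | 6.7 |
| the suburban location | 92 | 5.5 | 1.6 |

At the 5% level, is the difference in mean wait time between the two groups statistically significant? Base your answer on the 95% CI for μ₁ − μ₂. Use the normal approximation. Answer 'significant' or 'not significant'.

significant

Per-group SEs: s₁/√n₁ = 6.7/√182 = 0.4966, s₂/√n₂ = 1.6/√92 = 0.1668.
Unpooled SE of the difference: √(0.24661156 + 0.02782224) = 0.5239.
Margin of error = z* · SE = 1.960 × 0.5239 = 1.0268.
x̄₁ − x̄₂ = 11.4 − 5.5 = 5.9000.
CI: 5.9000 ± 1.0268 = (4.8732, 6.9268).
The interval (4.8732, 6.9268) does not contain 0, so the difference is significant.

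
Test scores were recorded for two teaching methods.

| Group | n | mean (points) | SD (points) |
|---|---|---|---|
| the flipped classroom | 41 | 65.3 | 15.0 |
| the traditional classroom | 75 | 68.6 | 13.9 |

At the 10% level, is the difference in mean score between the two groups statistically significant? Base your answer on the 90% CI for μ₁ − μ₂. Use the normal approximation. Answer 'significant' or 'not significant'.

Per-group SEs: s₁/√n₁ = 15.0/√41 = 2.3426, s₂/√n₂ = 13.9/√75 = 1.6050.
Unpooled SE of the difference: √(5.48777476 + 2.576025) = 2.8397.
Margin of error = z* · SE = 1.645 × 2.8397 = 4.6713.
x̄₁ − x̄₂ = 65.3 − 68.6 = -3.3000.
CI: -3.3000 ± 4.6713 = (-7.9713, 1.3713).
The interval (-7.9713, 1.3713) contains 0, so the difference is not significant.

not significant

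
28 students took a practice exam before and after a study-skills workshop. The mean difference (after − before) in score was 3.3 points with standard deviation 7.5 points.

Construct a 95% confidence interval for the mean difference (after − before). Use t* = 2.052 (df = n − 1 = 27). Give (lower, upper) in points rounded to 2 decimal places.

(0.39, 6.21)

This is a matched-pairs design, so SE = s_d/√n = 7.5/√28 = 1.4174.
Margin = 2.052 × 1.4174 = 2.9085; the interval is 3.3 ± 2.9085 = (0.39, 6.21).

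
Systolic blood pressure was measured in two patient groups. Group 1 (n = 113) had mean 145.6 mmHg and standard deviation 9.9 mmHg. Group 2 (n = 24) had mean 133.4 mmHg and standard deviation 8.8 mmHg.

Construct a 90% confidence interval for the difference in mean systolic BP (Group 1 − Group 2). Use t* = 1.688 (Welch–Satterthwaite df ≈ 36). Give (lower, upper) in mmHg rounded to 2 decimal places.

SE₁ = s₁/√n₁ = 9.9/√113 = 0.9313; SE₂ = 8.8/√24 = 1.7963.
Independent samples, unequal variances: SE_diff = √(SE₁² + SE₂²) = √(0.86731969 + 3.22669369) = 2.0234.
t* = 1.688, so margin of error = 1.688 × 2.0234 = 3.4155.
Difference in means = 145.6 − 133.4 = 12.2000.
12.2000 ± 3.4155 → (8.78, 15.62).

(8.78, 15.62)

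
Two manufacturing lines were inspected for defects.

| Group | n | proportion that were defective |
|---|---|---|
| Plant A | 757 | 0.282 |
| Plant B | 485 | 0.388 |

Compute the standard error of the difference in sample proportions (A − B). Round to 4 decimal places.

0.0275

SE₁ = √(p̂₁(1−p̂₁)/n₁) = √(0.2820·0.7180/757) = 0.01635; SE₂ = √(0.3880·0.6120/485) = 0.02213.
Independent samples: SE of the difference = √(SE₁² + SE₂²) = √(0.0002673225 + 0.0004897369) = 0.02751.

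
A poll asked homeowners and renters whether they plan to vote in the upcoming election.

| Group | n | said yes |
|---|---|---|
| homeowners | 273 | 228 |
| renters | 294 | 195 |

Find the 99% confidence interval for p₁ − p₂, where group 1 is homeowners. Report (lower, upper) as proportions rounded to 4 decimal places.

p̂₁ = 228/273 = 0.8352 and p̂₂ = 195/294 = 0.6633.
SE₁ = √(p̂₁(1−p̂₁)/n₁) = √(0.8352·0.1648/273) = 0.02245; SE₂ = √(0.6633·0.3367/294) = 0.02756.
Independent samples: SE of the difference = √(SE₁² + SE₂²) = √(0.0005040025 + 0.0007595536) = 0.03555.
z* for 99% confidence is 2.576, so the margin of error is 2.576 × 0.03555 = 0.09158.
Point estimate p̂₁ − p̂₂ = 0.8352 − 0.6633 = 0.1719.
0.1719 ± 0.09158 → (0.0803, 0.2635).

(0.0803, 0.2635)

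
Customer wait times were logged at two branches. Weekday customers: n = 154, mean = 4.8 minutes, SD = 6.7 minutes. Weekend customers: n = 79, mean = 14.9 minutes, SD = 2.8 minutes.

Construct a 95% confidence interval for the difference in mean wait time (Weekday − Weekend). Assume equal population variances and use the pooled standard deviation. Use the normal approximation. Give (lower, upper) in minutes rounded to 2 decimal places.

(-11.64, -8.56)

s_p = √[((n₁−1)s₁² + (n₂−1)s₂²)/(n₁+n₂−2)] = √[(153·6.7² + 78·2.8²)/231] = 5.6903.
SE = 5.6903·√(1/154 + 1/79) = 0.7875.
With z* = 1.960, margin = 1.960 × 0.7875 = 1.5435.
x̄₁ − x̄₂ = 4.8 − 14.9 = -10.1000; interval -10.1000 ± 1.5435 = (-11.64, -8.56).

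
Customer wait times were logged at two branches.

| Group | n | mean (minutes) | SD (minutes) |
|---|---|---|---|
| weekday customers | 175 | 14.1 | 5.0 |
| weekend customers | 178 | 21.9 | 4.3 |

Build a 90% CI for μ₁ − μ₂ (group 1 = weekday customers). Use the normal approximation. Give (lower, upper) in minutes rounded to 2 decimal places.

(-8.62, -6.98)

Per-group SEs: s₁/√n₁ = 5.0/√175 = 0.3780, s₂/√n₂ = 4.3/√178 = 0.3223.
Unpooled SE of the difference: √(0.142884 + 0.10387729) = 0.4968.
Margin of error = z* · SE = 1.645 × 0.4968 = 0.8172.
x̄₁ − x̄₂ = 14.1 − 21.9 = -7.8000.
CI: -7.8000 ± 0.8172 = (-8.62, -6.98).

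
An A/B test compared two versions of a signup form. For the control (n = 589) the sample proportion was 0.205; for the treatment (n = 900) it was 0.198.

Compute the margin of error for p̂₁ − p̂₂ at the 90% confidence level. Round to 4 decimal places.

SE₁ = √(p̂₁(1−p̂₁)/n₁) = √(0.2050·0.7950/589) = 0.01663; SE₂ = √(0.1980·0.8020/900) = 0.01328.
Independent samples: SE of the difference = √(SE₁² + SE₂²) = √(0.0002765569 + 0.0001763584) = 0.02128.
z* for 90% confidence is 1.645, so the margin of error is 1.645 × 0.02128 = 0.03501.

0.0350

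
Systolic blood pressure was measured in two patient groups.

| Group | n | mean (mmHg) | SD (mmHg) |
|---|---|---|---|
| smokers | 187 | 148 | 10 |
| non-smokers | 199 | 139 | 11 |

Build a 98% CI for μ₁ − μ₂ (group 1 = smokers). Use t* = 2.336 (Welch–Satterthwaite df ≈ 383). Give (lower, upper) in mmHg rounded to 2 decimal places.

SE₁ = s₁/√n₁ = 10/√187 = 0.7313; SE₂ = 11/√199 = 0.7798.
Independent samples, unequal variances: SE_diff = √(SE₁² + SE₂²) = √(0.53479969 + 0.60808804) = 1.0691.
t* = 2.336, so margin of error = 2.336 × 1.0691 = 2.4974.
Difference in means = 148 − 139 = 9.0000.
9.0000 ± 2.4974 → (6.50, 11.50).

(6.50, 11.50)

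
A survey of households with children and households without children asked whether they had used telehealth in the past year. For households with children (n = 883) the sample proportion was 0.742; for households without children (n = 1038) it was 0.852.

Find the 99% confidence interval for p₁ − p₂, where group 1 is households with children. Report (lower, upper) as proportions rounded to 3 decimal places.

(-0.157, -0.063)

SE₁ = √(p̂₁(1−p̂₁)/n₁) = √(0.7420·0.2580/883) = 0.01472; SE₂ = √(0.8520·0.1480/1038) = 0.01102.
Independent samples: SE of the difference = √(SE₁² + SE₂²) = √(0.0002166784 + 0.0001214404) = 0.01839.
z* for 99% confidence is 2.576, so the margin of error is 2.576 × 0.01839 = 0.04737.
Point estimate p̂₁ − p̂₂ = 0.7420 − 0.8520 = -0.1100.
-0.1100 ± 0.04737 → (-0.157, -0.063).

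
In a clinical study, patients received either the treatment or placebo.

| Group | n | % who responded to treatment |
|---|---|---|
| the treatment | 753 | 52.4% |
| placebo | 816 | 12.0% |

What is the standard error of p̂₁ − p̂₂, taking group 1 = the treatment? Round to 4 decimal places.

0.0215

SE₁ = √(p̂₁(1−p̂₁)/n₁) = √(0.5240·0.4760/753) = 0.01820; SE₂ = √(0.1200·0.8800/816) = 0.01138.
Independent samples: SE of the difference = √(SE₁² + SE₂²) = √(0.00033124 + 0.0001295044) = 0.02146.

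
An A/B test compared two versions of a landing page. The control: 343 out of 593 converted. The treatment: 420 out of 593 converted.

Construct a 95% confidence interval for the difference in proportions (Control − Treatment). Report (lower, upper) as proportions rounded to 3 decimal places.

First, p̂₁ = 343/593 = 0.5784; p̂₂ = 420/593 = 0.7083.
The two standard errors are √(0.5784×0.4216/593) = 0.02028 and √(0.7083×0.2917/593) = 0.01867.
Because the samples are independent, SE_diff = √(0.02028² + 0.01867²) = 0.02757.
Using z* = 1.960 for 95%, ME = 1.960 × 0.02757 = 0.05404.
p̂₁ − p̂₂ = -0.1299; interval -0.1299 ± 0.05404 gives (-0.184, -0.076).

(-0.184, -0.076)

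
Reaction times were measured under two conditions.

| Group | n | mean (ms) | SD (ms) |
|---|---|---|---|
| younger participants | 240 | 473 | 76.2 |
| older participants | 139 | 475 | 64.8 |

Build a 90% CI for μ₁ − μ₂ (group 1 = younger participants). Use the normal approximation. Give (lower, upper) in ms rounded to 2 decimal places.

(-14.13, 10.13)

Standard errors of each mean: 76.2/√240 = 4.9187 and 64.8/√139 = 5.4963.
SE(x̄₁ − x̄₂) = √(4.9187² + 5.4963²) = 7.3758 for independent samples with unequal variances.
With z* = 1.645, the margin is 1.645 × 7.3758 = 12.1332.
x̄₁ − x̄₂ = 473 − 475 = -2.0000; the interval is -2.0000 ± 12.1332 = (-14.13, 10.13).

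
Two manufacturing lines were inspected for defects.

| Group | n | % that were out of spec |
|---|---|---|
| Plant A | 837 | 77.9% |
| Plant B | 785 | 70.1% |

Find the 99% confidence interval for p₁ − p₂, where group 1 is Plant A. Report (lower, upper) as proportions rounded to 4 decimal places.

The two standard errors are √(0.7790×0.2210/837) = 0.01434 and √(0.7010×0.2990/785) = 0.01634.
Because the samples are independent, SE_diff = √(0.01434² + 0.01634²) = 0.02174.
Using z* = 2.576 for 99%, ME = 2.576 × 0.02174 = 0.05600.
p̂₁ − p̂₂ = 0.0780; interval 0.0780 ± 0.05600 gives (0.0220, 0.1340).

(0.0220, 0.1340)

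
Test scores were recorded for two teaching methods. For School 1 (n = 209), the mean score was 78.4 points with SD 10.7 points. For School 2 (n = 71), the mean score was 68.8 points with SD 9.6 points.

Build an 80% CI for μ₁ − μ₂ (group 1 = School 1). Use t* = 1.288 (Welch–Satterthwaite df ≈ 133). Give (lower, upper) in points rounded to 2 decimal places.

Per-group SEs: s₁/√n₁ = 10.7/√209 = 0.7401, s₂/√n₂ = 9.6/√71 = 1.1393.
Unpooled SE of the difference: √(0.54774801 + 1.29800449) = 1.3586.
Margin of error = t* · SE = 1.288 × 1.3586 = 1.7499.
x̄₁ − x̄₂ = 78.4 − 68.8 = 9.6000.
CI: 9.6000 ± 1.7499 = (7.85, 11.35).

(7.85, 11.35)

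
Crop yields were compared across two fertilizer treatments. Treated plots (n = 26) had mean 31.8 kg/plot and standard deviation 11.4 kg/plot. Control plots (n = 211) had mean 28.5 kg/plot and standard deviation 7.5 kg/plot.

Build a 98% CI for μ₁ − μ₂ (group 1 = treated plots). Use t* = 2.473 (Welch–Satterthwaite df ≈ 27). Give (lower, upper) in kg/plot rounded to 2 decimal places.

(-2.37, 8.97)

Standard errors of each mean: 11.4/√26 = 2.2357 and 7.5/√211 = 0.5163.
SE(x̄₁ − x̄₂) = √(2.2357² + 0.5163²) = 2.2945 for independent samples with unequal variances.
With t* = 2.473, the margin is 2.473 × 2.2945 = 5.6743.
x̄₁ − x̄₂ = 31.8 − 28.5 = 3.3000; the interval is 3.3000 ± 5.6743 = (-2.37, 8.97).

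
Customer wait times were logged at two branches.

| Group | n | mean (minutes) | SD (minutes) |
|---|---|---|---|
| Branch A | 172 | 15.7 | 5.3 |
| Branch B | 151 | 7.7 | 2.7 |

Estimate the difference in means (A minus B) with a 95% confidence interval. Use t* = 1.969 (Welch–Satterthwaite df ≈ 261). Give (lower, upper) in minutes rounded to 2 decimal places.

(7.09, 8.91)

Per-group SEs: s₁/√n₁ = 5.3/√172 = 0.4041, s₂/√n₂ = 2.7/√151 = 0.2197.
Unpooled SE of the difference: √(0.16329681 + 0.04826809) = 0.4600.
Margin of error = t* · SE = 1.969 × 0.4600 = 0.9057.
x̄₁ − x̄₂ = 15.7 − 7.7 = 8.0000.
CI: 8.0000 ± 0.9057 = (7.09, 8.91).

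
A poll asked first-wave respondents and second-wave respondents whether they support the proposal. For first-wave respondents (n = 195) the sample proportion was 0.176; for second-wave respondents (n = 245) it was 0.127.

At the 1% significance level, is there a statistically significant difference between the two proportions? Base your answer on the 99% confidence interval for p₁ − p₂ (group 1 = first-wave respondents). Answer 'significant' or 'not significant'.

not significant

Each SE is √(p̂(1−p̂)/n): √(0.1760·0.8240/195) = 0.02727 and √(0.1270·0.8730/245) = 0.02127.
SE(p̂₁ − p̂₂) = √(SE₁² + SE₂²) = √(0.0007436529 + 0.0004524129) = 0.03458, since the two samples are independent.
At 99% confidence z* = 2.576; margin = 2.576 × 0.03458 = 0.08908.
The difference is 0.1760 − 0.1270 = 0.0490, so the interval is 0.0490 ± 0.08908 = (-0.04008, 0.13808).
The interval (-0.04008, 0.13808) contains 0, so the difference is not significant.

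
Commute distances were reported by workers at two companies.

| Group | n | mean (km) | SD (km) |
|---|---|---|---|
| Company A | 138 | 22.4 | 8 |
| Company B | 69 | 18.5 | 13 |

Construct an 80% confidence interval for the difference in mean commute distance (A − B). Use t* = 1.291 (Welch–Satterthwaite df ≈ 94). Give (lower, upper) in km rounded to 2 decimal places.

SE₁ = s₁/√n₁ = 8/√138 = 0.6810; SE₂ = 13/√69 = 1.5650.
Independent samples, unequal variances: SE_diff = √(SE₁² + SE₂²) = √(0.463761 + 2.449225) = 1.7067.
t* = 1.291, so margin of error = 1.291 × 1.7067 = 2.2033.
Difference in means = 22.4 − 18.5 = 3.9000.
3.9000 ± 2.2033 → (1.70, 6.10).

(1.70, 6.10)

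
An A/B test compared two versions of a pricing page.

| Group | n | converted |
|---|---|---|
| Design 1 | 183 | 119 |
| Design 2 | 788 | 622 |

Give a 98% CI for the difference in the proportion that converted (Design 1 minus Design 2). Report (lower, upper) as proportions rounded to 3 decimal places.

p̂₁ = 119/183 = 0.6503 and p̂₂ = 622/788 = 0.7893.
SE₁ = √(p̂₁(1−p̂₁)/n₁) = √(0.6503·0.3497/183) = 0.03525; SE₂ = √(0.7893·0.2107/788) = 0.01453.
Independent samples: SE of the difference = √(SE₁² + SE₂²) = √(0.0012425625 + 0.0002111209) = 0.03813.
z* for 98% confidence is 2.326, so the margin of error is 2.326 × 0.03813 = 0.08869.
Point estimate p̂₁ − p̂₂ = 0.6503 − 0.7893 = -0.1390.
-0.1390 ± 0.08869 → (-0.228, -0.050).

(-0.228, -0.050)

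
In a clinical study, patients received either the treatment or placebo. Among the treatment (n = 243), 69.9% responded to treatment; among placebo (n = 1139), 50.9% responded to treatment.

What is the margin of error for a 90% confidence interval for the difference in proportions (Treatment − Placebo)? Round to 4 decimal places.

0.0542

SE₁ = √(p̂₁(1−p̂₁)/n₁) = √(0.6990·0.3010/243) = 0.02943; SE₂ = √(0.5090·0.4910/1139) = 0.01481.
Independent samples: SE of the difference = √(SE₁² + SE₂²) = √(0.0008661249 + 0.0002193361) = 0.03295.
z* for 90% confidence is 1.645, so the margin of error is 1.645 × 0.03295 = 0.05420.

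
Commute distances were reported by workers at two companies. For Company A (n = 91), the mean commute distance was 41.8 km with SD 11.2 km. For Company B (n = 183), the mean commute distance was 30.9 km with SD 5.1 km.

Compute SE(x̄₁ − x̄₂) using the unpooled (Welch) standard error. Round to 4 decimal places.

Per-group SEs: s₁/√n₁ = 11.2/√91 = 1.1741, s₂/√n₂ = 5.1/√183 = 0.3770.
Unpooled SE of the difference: √(1.37851081 + 0.142129) = 1.2331.

1.2331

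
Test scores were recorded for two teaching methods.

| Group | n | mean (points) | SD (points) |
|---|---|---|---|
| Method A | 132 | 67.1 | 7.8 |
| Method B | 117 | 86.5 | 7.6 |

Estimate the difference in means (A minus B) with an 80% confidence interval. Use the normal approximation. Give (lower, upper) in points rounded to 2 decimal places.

(-20.65, -18.15)

Per-group SEs: s₁/√n₁ = 7.8/√132 = 0.6789, s₂/√n₂ = 7.6/√117 = 0.7026.
Unpooled SE of the difference: √(0.46090521 + 0.49364676) = 0.9770.
Margin of error = z* · SE = 1.282 × 0.9770 = 1.2525.
x̄₁ − x̄₂ = 67.1 − 86.5 = -19.4000.
CI: -19.4000 ± 1.2525 = (-20.65, -18.15).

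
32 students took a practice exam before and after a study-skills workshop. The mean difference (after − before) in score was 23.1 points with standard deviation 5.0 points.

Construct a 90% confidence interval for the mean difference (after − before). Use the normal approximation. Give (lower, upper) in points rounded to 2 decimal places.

This is a matched-pairs design, so SE = s_d/√n = 5.0/√32 = 0.8839.
Margin = 1.645 × 0.8839 = 1.4540; the interval is 23.1 ± 1.4540 = (21.65, 24.55).

(21.65, 24.55)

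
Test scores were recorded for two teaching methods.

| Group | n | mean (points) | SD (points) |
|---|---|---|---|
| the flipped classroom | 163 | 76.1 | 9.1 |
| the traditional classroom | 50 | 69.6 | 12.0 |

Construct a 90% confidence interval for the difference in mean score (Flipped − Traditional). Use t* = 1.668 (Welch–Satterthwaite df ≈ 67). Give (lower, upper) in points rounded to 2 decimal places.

(3.43, 9.57)

SE₁ = s₁/√n₁ = 9.1/√163 = 0.7128; SE₂ = 12.0/√50 = 1.6971.
Independent samples, unequal variances: SE_diff = √(SE₁² + SE₂²) = √(0.50808384 + 2.88014841) = 1.8407.
t* = 1.668, so margin of error = 1.668 × 1.8407 = 3.0703.
Difference in means = 76.1 − 69.6 = 6.5000.
6.5000 ± 3.0703 → (3.43, 9.57).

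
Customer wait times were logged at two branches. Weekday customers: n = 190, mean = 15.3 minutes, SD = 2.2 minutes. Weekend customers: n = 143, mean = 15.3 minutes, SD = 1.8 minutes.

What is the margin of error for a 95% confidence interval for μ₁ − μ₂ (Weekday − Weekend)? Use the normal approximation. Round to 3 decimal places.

0.430

Standard errors of each mean: 2.2/√190 = 0.1596 and 1.8/√143 = 0.1505.
SE(x̄₁ − x̄₂) = √(0.1596² + 0.1505²) = 0.2194 for independent samples with unequal variances.
With z* = 1.960, the margin is 1.960 × 0.2194 = 0.4300.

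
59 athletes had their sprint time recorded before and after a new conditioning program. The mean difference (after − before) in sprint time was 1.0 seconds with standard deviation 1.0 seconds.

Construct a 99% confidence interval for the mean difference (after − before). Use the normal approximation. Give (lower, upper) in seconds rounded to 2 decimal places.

(0.66, 1.34)

Paired design: SE = s_d/√n = 1.0/√59 = 0.1302.
z* = 2.576; margin of error = 2.576 × 0.1302 = 0.3354.
1.0 ± 0.3354 → (0.66, 1.34).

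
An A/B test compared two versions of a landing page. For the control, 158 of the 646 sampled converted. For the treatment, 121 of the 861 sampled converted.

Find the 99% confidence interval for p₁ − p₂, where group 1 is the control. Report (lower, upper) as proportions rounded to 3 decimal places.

First, p̂₁ = 158/646 = 0.2446; p̂₂ = 121/861 = 0.1405.
The two standard errors are √(0.2446×0.7554/646) = 0.01691 and √(0.1405×0.8595/861) = 0.01184.
Because the samples are independent, SE_diff = √(0.01691² + 0.01184²) = 0.02064.
Using z* = 2.576 for 99%, ME = 2.576 × 0.02064 = 0.05317.
p̂₁ − p̂₂ = 0.1041; interval 0.1041 ± 0.05317 gives (0.051, 0.157).

(0.051, 0.157)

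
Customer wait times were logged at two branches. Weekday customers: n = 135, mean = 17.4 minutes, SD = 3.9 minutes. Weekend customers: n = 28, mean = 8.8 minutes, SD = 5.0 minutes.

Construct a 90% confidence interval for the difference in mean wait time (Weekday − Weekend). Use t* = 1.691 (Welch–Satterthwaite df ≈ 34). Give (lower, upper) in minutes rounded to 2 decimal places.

(6.90, 10.30)

Standard errors of each mean: 3.9/√135 = 0.3357 and 5.0/√28 = 0.9449.
SE(x̄₁ − x̄₂) = √(0.3357² + 0.9449²) = 1.0028 for independent samples with unequal variances.
With t* = 1.691, the margin is 1.691 × 1.0028 = 1.6957.
x̄₁ − x̄₂ = 17.4 − 8.8 = 8.6000; the interval is 8.6000 ± 1.6957 = (6.90, 10.30).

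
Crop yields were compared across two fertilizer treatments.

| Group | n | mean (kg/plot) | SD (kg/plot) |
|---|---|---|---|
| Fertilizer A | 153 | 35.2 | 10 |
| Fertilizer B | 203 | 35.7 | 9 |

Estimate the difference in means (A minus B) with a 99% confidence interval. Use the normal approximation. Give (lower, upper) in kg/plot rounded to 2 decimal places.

(-3.14, 2.14)

Standard errors of each mean: 10/√153 = 0.8085 and 9/√203 = 0.6317.
SE(x̄₁ − x̄₂) = √(0.8085² + 0.6317²) = 1.0260 for independent samples with unequal variances.
With z* = 2.576, the margin is 2.576 × 1.0260 = 2.6430.
x̄₁ − x̄₂ = 35.2 − 35.7 = -0.5000; the interval is -0.5000 ± 2.6430 = (-3.14, 2.14).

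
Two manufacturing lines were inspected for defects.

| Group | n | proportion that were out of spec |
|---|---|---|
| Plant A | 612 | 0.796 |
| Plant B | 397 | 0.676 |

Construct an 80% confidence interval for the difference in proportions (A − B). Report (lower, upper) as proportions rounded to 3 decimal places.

(0.083, 0.157)

SE₁ = √(p̂₁(1−p̂₁)/n₁) = √(0.7960·0.2040/612) = 0.01629; SE₂ = √(0.6760·0.3240/397) = 0.02349.
Independent samples: SE of the difference = √(SE₁² + SE₂²) = √(0.0002653641 + 0.0005517801) = 0.02859.
z* for 80% confidence is 1.282, so the margin of error is 1.282 × 0.02859 = 0.03665.
Point estimate p̂₁ − p̂₂ = 0.7960 − 0.6760 = 0.1200.
0.1200 ± 0.03665 → (0.083, 0.157).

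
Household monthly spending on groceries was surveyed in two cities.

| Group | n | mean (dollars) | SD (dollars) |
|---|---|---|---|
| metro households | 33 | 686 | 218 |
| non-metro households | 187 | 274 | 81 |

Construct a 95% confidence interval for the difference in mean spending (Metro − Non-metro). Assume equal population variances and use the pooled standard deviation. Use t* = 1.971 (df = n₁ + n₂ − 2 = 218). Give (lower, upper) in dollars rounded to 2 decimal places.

(370.27, 453.73)

s_p = √[((n₁−1)s₁² + (n₂−1)s₂²)/(n₁+n₂−2)] = √[(32·218² + 186·81²)/218] = 112.1335.
SE = 112.1335·√(1/33 + 1/187) = 21.1723.
With t* = 1.971, margin = 1.971 × 21.1723 = 41.7306.
x̄₁ − x̄₂ = 686 − 274 = 412.0000; interval 412.0000 ± 41.7306 = (370.27, 453.73).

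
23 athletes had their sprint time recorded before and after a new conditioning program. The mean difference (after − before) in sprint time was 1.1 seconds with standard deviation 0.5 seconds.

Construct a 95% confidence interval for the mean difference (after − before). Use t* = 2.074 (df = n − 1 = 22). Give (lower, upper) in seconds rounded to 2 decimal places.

This is a matched-pairs design, so SE = s_d/√n = 0.5/√23 = 0.1043.
Margin = 2.074 × 0.1043 = 0.2163; the interval is 1.1 ± 0.2163 = (0.88, 1.32).

(0.88, 1.32)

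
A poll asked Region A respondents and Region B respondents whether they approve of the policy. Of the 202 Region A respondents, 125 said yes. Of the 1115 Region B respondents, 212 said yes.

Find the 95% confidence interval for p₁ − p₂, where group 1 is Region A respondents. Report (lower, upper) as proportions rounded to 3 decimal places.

(0.358, 0.500)

Sample proportions: 125/202 = 0.6188, 212/1115 = 0.1901.
Each SE is √(p̂(1−p̂)/n): √(0.6188·0.3812/202) = 0.03417 and √(0.1901·0.8099/1115) = 0.01175.
SE(p̂₁ − p̂₂) = √(SE₁² + SE₂²) = √(0.0011675889 + 0.0001380625) = 0.03613, since the two samples are independent.
At 95% confidence z* = 1.960; margin = 1.960 × 0.03613 = 0.07081.
The difference is 0.6188 − 0.1901 = 0.4287, so the interval is 0.4287 ± 0.07081 = (0.358, 0.500).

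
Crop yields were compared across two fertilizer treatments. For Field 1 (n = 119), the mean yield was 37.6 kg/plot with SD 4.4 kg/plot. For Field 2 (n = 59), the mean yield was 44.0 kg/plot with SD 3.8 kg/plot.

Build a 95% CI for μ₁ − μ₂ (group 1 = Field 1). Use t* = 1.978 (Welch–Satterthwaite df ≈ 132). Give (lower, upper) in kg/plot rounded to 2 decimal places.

(-7.66, -5.14)

Standard errors of each mean: 4.4/√119 = 0.4033 and 3.8/√59 = 0.4947.
SE(x̄₁ − x̄₂) = √(0.4033² + 0.4947²) = 0.6383 for independent samples with unequal variances.
With t* = 1.978, the margin is 1.978 × 0.6383 = 1.2626.
x̄₁ − x̄₂ = 37.6 − 44.0 = -6.4000; the interval is -6.4000 ± 1.2626 = (-7.66, -5.14).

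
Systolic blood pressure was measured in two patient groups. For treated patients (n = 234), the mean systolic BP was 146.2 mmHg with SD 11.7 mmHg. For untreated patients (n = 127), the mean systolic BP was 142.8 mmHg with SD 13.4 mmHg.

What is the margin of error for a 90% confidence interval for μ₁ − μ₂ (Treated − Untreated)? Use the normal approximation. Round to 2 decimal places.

Per-group SEs: s₁/√n₁ = 11.7/√234 = 0.7649, s₂/√n₂ = 13.4/√127 = 1.1891.
Unpooled SE of the difference: √(0.58507201 + 1.41395881) = 1.4139.
Margin of error = z* · SE = 1.645 × 1.4139 = 2.3259.

2.33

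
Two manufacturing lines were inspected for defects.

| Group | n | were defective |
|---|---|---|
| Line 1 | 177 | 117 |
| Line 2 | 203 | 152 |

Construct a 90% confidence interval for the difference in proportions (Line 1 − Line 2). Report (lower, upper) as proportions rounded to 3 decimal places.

First, p̂₁ = 117/177 = 0.6610; p̂₂ = 152/203 = 0.7488.
The two standard errors are √(0.6610×0.3390/177) = 0.03558 and √(0.7488×0.2512/203) = 0.03044.
Because the samples are independent, SE_diff = √(0.03558² + 0.03044²) = 0.04682.
Using z* = 1.645 for 90%, ME = 1.645 × 0.04682 = 0.07702.
p̂₁ − p̂₂ = -0.0878; interval -0.0878 ± 0.07702 gives (-0.165, -0.011).

(-0.165, -0.011)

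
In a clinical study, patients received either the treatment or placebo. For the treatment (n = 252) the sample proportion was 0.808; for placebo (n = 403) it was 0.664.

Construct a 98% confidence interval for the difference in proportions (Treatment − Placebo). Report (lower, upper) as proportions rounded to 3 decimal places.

(0.064, 0.224)

Each SE is √(p̂(1−p̂)/n): √(0.8080·0.1920/252) = 0.02481 and √(0.6640·0.3360/403) = 0.02353.
SE(p̂₁ − p̂₂) = √(SE₁² + SE₂²) = √(0.0006155361 + 0.0005536609) = 0.03419, since the two samples are independent.
At 98% confidence z* = 2.326; margin = 2.326 × 0.03419 = 0.07953.
The difference is 0.8080 − 0.6640 = 0.1440, so the interval is 0.1440 ± 0.07953 = (0.064, 0.224).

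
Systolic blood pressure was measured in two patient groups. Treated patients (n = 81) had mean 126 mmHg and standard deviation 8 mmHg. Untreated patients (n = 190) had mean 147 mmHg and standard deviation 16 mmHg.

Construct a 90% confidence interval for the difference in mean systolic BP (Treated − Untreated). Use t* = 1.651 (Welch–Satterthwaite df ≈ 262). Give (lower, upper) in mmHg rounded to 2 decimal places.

(-23.41, -18.59)

Per-group SEs: s₁/√n₁ = 8/√81 = 0.8889, s₂/√n₂ = 16/√190 = 1.1608.
Unpooled SE of the difference: √(0.79014321 + 1.34745664) = 1.4621.
Margin of error = t* · SE = 1.651 × 1.4621 = 2.4139.
x̄₁ − x̄₂ = 126 − 147 = -21.0000.
CI: -21.0000 ± 2.4139 = (-23.41, -18.59).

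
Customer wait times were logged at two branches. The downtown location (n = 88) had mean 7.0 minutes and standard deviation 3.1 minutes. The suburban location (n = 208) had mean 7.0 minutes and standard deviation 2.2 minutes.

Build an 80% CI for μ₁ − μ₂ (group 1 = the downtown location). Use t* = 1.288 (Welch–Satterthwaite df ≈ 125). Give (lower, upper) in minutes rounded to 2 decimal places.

(-0.47, 0.47)

SE₁ = s₁/√n₁ = 3.1/√88 = 0.3305; SE₂ = 2.2/√208 = 0.1525.
Independent samples, unequal variances: SE_diff = √(SE₁² + SE₂²) = √(0.10923025 + 0.02325625) = 0.3640.
t* = 1.288, so margin of error = 1.288 × 0.3640 = 0.4688.
Difference in means = 7.0 − 7.0 = 0.0000.
0.0000 ± 0.4688 → (-0.47, 0.47).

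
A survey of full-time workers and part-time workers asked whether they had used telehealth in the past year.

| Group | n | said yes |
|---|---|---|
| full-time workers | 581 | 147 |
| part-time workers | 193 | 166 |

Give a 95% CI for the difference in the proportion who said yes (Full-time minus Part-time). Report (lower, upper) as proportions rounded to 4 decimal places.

First, p̂₁ = 147/581 = 0.2530; p̂₂ = 166/193 = 0.8601.
The two standard errors are √(0.2530×0.7470/581) = 0.01804 and √(0.8601×0.1399/193) = 0.02497.
Because the samples are independent, SE_diff = √(0.01804² + 0.02497²) = 0.03080.
Using z* = 1.960 for 95%, ME = 1.960 × 0.03080 = 0.06037.
p̂₁ − p̂₂ = -0.6071; interval -0.6071 ± 0.06037 gives (-0.6675, -0.5467).

(-0.6675, -0.5467)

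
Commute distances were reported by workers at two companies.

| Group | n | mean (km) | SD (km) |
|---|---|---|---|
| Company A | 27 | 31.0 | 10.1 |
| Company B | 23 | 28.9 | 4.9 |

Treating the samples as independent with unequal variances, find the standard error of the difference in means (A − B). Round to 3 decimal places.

Per-group SEs: s₁/√n₁ = 10.1/√27 = 1.9437, s₂/√n₂ = 4.9/√23 = 1.0217.
Unpooled SE of the difference: √(3.77796969 + 1.04387089) = 2.1959.

2.196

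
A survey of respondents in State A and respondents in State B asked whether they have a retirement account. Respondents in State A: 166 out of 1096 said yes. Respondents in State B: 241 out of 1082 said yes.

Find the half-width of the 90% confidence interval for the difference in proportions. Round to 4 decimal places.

p̂₁ = 166/1096 = 0.1515 and p̂₂ = 241/1082 = 0.2227.
SE₁ = √(p̂₁(1−p̂₁)/n₁) = √(0.1515·0.8485/1096) = 0.01083; SE₂ = √(0.2227·0.7773/1082) = 0.01265.
Independent samples: SE of the difference = √(SE₁² + SE₂²) = √(0.0001172889 + 0.0001600225) = 0.01665.
z* for 90% confidence is 1.645, so the margin of error is 1.645 × 0.01665 = 0.02739.

0.0274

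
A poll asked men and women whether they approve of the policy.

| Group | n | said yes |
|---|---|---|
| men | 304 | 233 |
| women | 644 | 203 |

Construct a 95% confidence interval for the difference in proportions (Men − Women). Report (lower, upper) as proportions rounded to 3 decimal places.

(0.392, 0.511)

Sample proportions: 233/304 = 0.7664, 203/644 = 0.3152.
Each SE is √(p̂(1−p̂)/n): √(0.7664·0.2336/304) = 0.02427 and √(0.3152·0.6848/644) = 0.01831.
SE(p̂₁ − p̂₂) = √(SE₁² + SE₂²) = √(0.0005890329 + 0.0003352561) = 0.03040, since the two samples are independent.
At 95% confidence z* = 1.960; margin = 1.960 × 0.03040 = 0.05958.
The difference is 0.7664 − 0.3152 = 0.4512, so the interval is 0.4512 ± 0.05958 = (0.392, 0.511).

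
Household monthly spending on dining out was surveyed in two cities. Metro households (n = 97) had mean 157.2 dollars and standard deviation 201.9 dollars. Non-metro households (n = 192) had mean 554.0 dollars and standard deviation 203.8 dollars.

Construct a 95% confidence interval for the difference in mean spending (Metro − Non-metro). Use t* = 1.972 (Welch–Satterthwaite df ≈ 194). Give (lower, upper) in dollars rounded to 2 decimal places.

(-446.55, -347.05)

SE₁ = s₁/√n₁ = 201.9/√97 = 20.4998; SE₂ = 203.8/√192 = 14.7080.
Independent samples, unequal variances: SE_diff = √(SE₁² + SE₂²) = √(420.24180004 + 216.325264) = 25.2303.
t* = 1.972, so margin of error = 1.972 × 25.2303 = 49.7542.
Difference in means = 157.2 − 554.0 = -396.8000.
-396.8000 ± 49.7542 → (-446.55, -347.05).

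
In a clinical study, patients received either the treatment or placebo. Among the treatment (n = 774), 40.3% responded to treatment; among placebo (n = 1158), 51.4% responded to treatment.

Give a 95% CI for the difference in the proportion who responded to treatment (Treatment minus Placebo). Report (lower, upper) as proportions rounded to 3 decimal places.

(-0.156, -0.066)

SE₁ = √(p̂₁(1−p̂₁)/n₁) = √(0.4030·0.5970/774) = 0.01763; SE₂ = √(0.5140·0.4860/1158) = 0.01469.
Independent samples: SE of the difference = √(SE₁² + SE₂²) = √(0.0003108169 + 0.0002157961) = 0.02295.
z* for 95% confidence is 1.960, so the margin of error is 1.960 × 0.02295 = 0.04498.
Point estimate p̂₁ − p̂₂ = 0.4030 − 0.5140 = -0.1110.
-0.1110 ± 0.04498 → (-0.156, -0.066).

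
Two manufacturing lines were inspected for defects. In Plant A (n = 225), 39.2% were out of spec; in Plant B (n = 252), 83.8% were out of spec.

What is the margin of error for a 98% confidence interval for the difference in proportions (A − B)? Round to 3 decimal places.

The two standard errors are √(0.3920×0.6080/225) = 0.03255 and √(0.8380×0.1620/252) = 0.02321.
Because the samples are independent, SE_diff = √(0.03255² + 0.02321²) = 0.03998.
Using z* = 2.326 for 98%, ME = 2.326 × 0.03998 = 0.09299.

0.093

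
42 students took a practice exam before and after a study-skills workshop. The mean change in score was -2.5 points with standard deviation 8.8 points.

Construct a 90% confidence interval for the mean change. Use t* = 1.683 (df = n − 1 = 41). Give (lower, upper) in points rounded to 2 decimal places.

(-4.79, -0.21)

This is a matched-pairs design, so SE = s_d/√n = 8.8/√42 = 1.3579.
Margin = 1.683 × 1.3579 = 2.2853; the interval is -2.5 ± 2.2853 = (-4.79, -0.21).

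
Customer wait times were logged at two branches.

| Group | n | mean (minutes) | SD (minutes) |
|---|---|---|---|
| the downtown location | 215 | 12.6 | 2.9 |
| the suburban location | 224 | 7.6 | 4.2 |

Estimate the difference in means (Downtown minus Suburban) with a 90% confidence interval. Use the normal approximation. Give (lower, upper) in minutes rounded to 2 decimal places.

SE₁ = s₁/√n₁ = 2.9/√215 = 0.1978; SE₂ = 4.2/√224 = 0.2806.
Independent samples, unequal variances: SE_diff = √(SE₁² + SE₂²) = √(0.03912484 + 0.07873636) = 0.3433.
z* = 1.645, so margin of error = 1.645 × 0.3433 = 0.5647.
Difference in means = 12.6 − 7.6 = 5.0000.
5.0000 ± 0.5647 → (4.44, 5.56).

(4.44, 5.56)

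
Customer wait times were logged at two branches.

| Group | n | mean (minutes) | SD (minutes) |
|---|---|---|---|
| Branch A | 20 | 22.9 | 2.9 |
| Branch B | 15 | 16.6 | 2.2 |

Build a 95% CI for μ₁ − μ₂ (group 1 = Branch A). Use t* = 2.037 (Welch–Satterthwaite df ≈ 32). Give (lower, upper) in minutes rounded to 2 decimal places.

Standard errors of each mean: 2.9/√20 = 0.6485 and 2.2/√15 = 0.5680.
SE(x̄₁ − x̄₂) = √(0.6485² + 0.5680²) = 0.8621 for independent samples with unequal variances.
With t* = 2.037, the margin is 2.037 × 0.8621 = 1.7561.
x̄₁ − x̄₂ = 22.9 − 16.6 = 6.3000; the interval is 6.3000 ± 1.7561 = (4.54, 8.06).

(4.54, 8.06)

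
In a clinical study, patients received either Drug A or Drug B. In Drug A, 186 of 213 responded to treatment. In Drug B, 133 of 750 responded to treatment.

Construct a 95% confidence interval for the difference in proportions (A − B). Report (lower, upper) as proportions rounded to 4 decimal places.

Sample proportions: 186/213 = 0.8732, 133/750 = 0.1773.
Each SE is √(p̂(1−p̂)/n): √(0.8732·0.1268/213) = 0.02280 and √(0.1773·0.8227/750) = 0.01395.
SE(p̂₁ − p̂₂) = √(SE₁² + SE₂²) = √(0.00051984 + 0.0001946025) = 0.02673, since the two samples are independent.
At 95% confidence z* = 1.960; margin = 1.960 × 0.02673 = 0.05239.
The difference is 0.8732 − 0.1773 = 0.6959, so the interval is 0.6959 ± 0.05239 = (0.6435, 0.7483).

(0.6435, 0.7483)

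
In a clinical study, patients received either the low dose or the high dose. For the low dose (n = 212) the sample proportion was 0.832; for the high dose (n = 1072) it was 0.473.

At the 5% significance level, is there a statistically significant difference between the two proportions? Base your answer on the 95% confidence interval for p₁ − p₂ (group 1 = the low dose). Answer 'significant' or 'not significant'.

SE₁ = √(p̂₁(1−p̂₁)/n₁) = √(0.8320·0.1680/212) = 0.02568; SE₂ = √(0.4730·0.5270/1072) = 0.01525.
Independent samples: SE of the difference = √(SE₁² + SE₂²) = √(0.0006594624 + 0.0002325625) = 0.02987.
z* for 95% confidence is 1.960, so the margin of error is 1.960 × 0.02987 = 0.05855.
Point estimate p̂₁ − p̂₂ = 0.8320 − 0.4730 = 0.3590.
0.3590 ± 0.05855 → (0.30045, 0.41755).
The interval (0.30045, 0.41755) does not contain 0, so the difference is significant.

significant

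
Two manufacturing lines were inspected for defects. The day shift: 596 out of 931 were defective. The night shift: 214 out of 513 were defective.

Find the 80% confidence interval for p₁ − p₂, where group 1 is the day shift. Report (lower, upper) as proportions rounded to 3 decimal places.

p̂₁ = 596/931 = 0.6402 and p̂₂ = 214/513 = 0.4172.
SE₁ = √(p̂₁(1−p̂₁)/n₁) = √(0.6402·0.3598/931) = 0.01573; SE₂ = √(0.4172·0.5828/513) = 0.02177.
Independent samples: SE of the difference = √(SE₁² + SE₂²) = √(0.0002474329 + 0.0004739329) = 0.02686.
z* for 80% confidence is 1.282, so the margin of error is 1.282 × 0.02686 = 0.03443.
Point estimate p̂₁ − p̂₂ = 0.6402 − 0.4172 = 0.2230.
0.2230 ± 0.03443 → (0.189, 0.257).

(0.189, 0.257)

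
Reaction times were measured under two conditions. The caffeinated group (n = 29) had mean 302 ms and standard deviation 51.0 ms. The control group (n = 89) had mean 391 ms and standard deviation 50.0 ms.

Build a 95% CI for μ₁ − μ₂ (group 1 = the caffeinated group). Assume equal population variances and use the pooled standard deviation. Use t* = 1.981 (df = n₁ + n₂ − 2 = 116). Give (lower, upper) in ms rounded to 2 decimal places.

Pooled variance s_p² = [28·51.0² + 88·50.0²] / (29+89−2) = 2524.3793, so s_p = 50.2432.
SE_diff = s_p·√(1/n₁ + 1/n₂) = 50.2432·√(1/29 + 1/89) = 10.7430.
t* = 1.981; margin = 1.981 × 10.7430 = 21.2819.
Difference = 302 − 391 = -89.0000.
-89.0000 ± 21.2819 → (-110.28, -67.72).

(-110.28, -67.72)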